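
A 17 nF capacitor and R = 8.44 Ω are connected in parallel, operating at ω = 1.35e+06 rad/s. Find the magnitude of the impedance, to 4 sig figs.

8.286 Ω

X_C = 1/(ωC) = 43.57 Ω
Parallel: admittances add. Y = 1/R + jωC
Y = (0.1185 + j0.02295) S
|Y| = 0.1207 S → |Z| = 1/|Y| = 8.286 Ω, ∠Z = −∠Y = -10.96°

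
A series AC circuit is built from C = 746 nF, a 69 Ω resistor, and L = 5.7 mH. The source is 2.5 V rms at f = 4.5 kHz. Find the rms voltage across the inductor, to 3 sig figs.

3.03 V

ω = 2πf = 28270 rad/s
X_L = ωL = 161 Ω
X_C = 1/(ωC) = 47.4 Ω
Net reactance X = X_L − X_C = 114 Ω
Z = 69.0 + j114 Ω
|Z| = √(69.0² + 114²) = 133 Ω
I = V/|Z| = 18.8 mA
V_L = I·|Z_L| = 0.0188 × 161 = 3.03 V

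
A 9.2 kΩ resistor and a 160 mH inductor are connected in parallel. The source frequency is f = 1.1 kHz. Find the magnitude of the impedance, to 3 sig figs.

ω = 2πf = 6912 rad/s
X_L = ωL = 1110 Ω
Parallel: admittances add. Y = 1/R + 1/(jωL)
Y = (0.000109 − j0.000904) S
|Y| = 0.000911 S → |Z| = 1/|Y| = 1100 Ω, ∠Z = −∠Y = 83.1°

1100 Ω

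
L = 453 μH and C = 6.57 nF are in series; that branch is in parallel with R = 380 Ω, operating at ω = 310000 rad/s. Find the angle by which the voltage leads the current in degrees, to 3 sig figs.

X_L = ωL = 140 Ω
X_C = 1/(ωC) = 491 Ω
Branch 1: Z₁ = R = 380 Ω
Branch 2 (series LC): Z₂ = j(X_L − X_C) = −j351 Ω
Parallel: Z = Z₁Z₂/(Z₁+Z₂), |Z| = 258 Ω, ∠Z = -47.3°

-47.3°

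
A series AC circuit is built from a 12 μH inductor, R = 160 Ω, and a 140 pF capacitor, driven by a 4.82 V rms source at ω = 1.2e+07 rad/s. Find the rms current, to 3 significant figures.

10.1 mA

X_L = ωL = 144 Ω
X_C = 1/(ωC) = 595 Ω
Net reactance X = X_L − X_C = -451 Ω
Z = 160 − j451 Ω
|Z| = √(160² + 451²) = 479 Ω
I = V/|Z| = 4.82/479 = 10.1 mA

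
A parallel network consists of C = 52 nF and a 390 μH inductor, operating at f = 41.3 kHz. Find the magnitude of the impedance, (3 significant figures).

ω = 2πf = 259500 rad/s
X_L = ωL = 101 Ω
X_C = 1/(ωC) = 74.1 Ω
Parallel: admittances add. Y = 1/(jωL) + jωC
Y = (0 + j0.00361) S
|Y| = 0.00361 S → |Z| = 1/|Y| = 277 Ω, ∠Z = −∠Y = -90.0°

277 Ω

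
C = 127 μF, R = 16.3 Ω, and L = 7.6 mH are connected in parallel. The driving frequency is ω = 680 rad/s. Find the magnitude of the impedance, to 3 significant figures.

X_L = ωL = 5.17 Ω
X_C = 1/(ωC) = 11.6 Ω
Parallel: admittances add. Y = 1/R + 1/(jωL) + jωC
Y = (0.0613 − j0.107) S
|Y| = 0.123 S → |Z| = 1/|Y| = 8.10 Ω, ∠Z = −∠Y = 60.2°

8.10 Ω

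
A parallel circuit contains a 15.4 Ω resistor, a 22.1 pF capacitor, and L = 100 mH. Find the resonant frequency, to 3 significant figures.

107 kHz

ω₀ = 1/√(LC) = 1/√(0.1 × 2.21e-11) = 672700 rad/s
f₀ = ω₀/(2π) = 107 kHz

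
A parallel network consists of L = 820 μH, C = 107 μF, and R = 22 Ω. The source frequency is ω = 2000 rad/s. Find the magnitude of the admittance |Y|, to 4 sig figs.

398.4 mS

X_L = ωL = 1.640 Ω
X_C = 1/(ωC) = 4.673 Ω
Parallel: admittances add. Y = 1/R + 1/(jωL) + jωC
Y = (0.04545 − j0.3958) S
|Y| = 0.3984 S → |Z| = 1/|Y| = 2.510 Ω, ∠Z = −∠Y = 83.45°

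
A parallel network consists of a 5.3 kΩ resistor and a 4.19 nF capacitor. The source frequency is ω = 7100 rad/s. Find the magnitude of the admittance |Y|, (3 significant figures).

191 μS

X_C = 1/(ωC) = 33600 Ω
Parallel: admittances add. Y = 1/R + jωC
Y = (0.000189 + j2.97e-05) S
|Y| = 0.000191 S → |Z| = 1/|Y| = 5240 Ω, ∠Z = −∠Y = -8.96°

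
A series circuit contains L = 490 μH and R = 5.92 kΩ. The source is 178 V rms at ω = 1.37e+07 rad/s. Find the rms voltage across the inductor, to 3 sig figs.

X_L = ωL = 6710 Ω
Z = 5920 + j6710 Ω
|Z| = √(5920² + 6710²) = 8950 Ω
I = V/|Z| = 19.9 mA
V_L = I·|Z_L| = 0.0199 × 6710 = 134 V

134 V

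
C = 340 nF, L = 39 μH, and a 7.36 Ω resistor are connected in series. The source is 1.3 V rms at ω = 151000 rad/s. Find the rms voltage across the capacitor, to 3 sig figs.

1.64 V

X_L = ωL = 5.89 Ω
X_C = 1/(ωC) = 19.5 Ω
Net reactance X = X_L − X_C = -13.6 Ω
Z = 7.36 − j13.6 Ω
|Z| = √(7.36² + 13.6²) = 15.5 Ω
I = V/|Z| = 84.1 mA
V_C = I·|Z_C| = 0.0841 × 19.5 = 1.64 V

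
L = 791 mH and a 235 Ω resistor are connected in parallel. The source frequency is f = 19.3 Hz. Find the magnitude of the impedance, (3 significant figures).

88.8 Ω

ω = 2πf = 121.3 rad/s
X_L = ωL = 95.9 Ω
Parallel: admittances add. Y = 1/R + 1/(jωL)
Y = (0.00426 − j0.0104) S
|Y| = 0.0113 S → |Z| = 1/|Y| = 88.8 Ω, ∠Z = −∠Y = 67.8°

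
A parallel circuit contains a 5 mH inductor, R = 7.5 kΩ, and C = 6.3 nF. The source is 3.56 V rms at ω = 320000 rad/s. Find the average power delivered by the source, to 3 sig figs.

1.69 mW

X_L = ωL = 1600 Ω
X_C = 1/(ωC) = 496 Ω
Parallel: admittances add. Y = 1/R + 1/(jωL) + jωC
Y = (0.000133 + j0.00139) S
|Y| = 0.00140 S → |Z| = 1/|Y| = 716 Ω, ∠Z = −∠Y = -84.5°
I = V/|Z| = 4.97 mA
P = VI cos φ = 3.56 × 0.00497 × cos(-84.5°) = 1.69 mW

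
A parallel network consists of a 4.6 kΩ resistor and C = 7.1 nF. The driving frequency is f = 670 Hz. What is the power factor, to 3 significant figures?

ω = 2πf = 4210 rad/s
X_C = 1/(ωC) = 33500 Ω
Parallel: admittances add. Y = 1/R + jωC
Y = (0.000217 + j2.99e-05) S
|Y| = 0.000219 S → |Z| = 1/|Y| = 4560 Ω, ∠Z = −∠Y = -7.83°
cos φ = cos(-7.83°) = 0.991

0.991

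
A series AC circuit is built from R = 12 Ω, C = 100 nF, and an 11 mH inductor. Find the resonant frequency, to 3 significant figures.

ω₀ = 1/√(LC) = 1/√(0.011 × 1e-07) = 30150 rad/s
f₀ = ω₀/(2π) = 4.80 kHz

4.80 kHz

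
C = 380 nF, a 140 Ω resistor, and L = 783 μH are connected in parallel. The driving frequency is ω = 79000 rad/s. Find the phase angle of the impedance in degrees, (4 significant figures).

X_L = ωL = 61.86 Ω
X_C = 1/(ωC) = 33.31 Ω
Parallel: admittances add. Y = 1/R + 1/(jωL) + jωC
Y = (0.007143 + j0.01385) S
|Y| = 0.01559 S → |Z| = 1/|Y| = 64.16 Ω, ∠Z = −∠Y = -62.72°

-62.72°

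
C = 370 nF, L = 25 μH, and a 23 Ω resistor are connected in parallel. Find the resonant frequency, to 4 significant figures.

ω₀ = 1/√(LC) = 1/√(2.5e-05 × 3.7e-07) = 328800 rad/s
f₀ = ω₀/(2π) = 52.33 kHz

52.33 kHz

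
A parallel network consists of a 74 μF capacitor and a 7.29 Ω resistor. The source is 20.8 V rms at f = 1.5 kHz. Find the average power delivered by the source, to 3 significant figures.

59.3 W

ω = 2πf = 9425 rad/s
X_C = 1/(ωC) = 1.43 Ω
Parallel: admittances add. Y = 1/R + jωC
Y = (0.137 + j0.697) S
|Y| = 0.711 S → |Z| = 1/|Y| = 1.41 Ω, ∠Z = −∠Y = -78.9°
I = V/|Z| = 14.8 A
P = VI cos φ = 20.8 × 14.8 × cos(-78.9°) = 59.3 W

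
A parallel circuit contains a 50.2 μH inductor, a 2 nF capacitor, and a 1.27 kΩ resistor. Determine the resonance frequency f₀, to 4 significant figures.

ω₀ = 1/√(LC) = 1/√(5.02e-05 × 2e-09) = 3.156e+06 rad/s
f₀ = ω₀/(2π) = 502.3 kHz

502.3 kHz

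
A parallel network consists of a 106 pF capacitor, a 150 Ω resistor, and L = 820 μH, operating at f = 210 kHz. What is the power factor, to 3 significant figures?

ω = 2πf = 1.319e+06 rad/s
X_L = ωL = 1080 Ω
X_C = 1/(ωC) = 7150 Ω
Parallel: admittances add. Y = 1/R + 1/(jωL) + jωC
Y = (0.00667 − j0.000784) S
|Y| = 0.00671 S → |Z| = 1/|Y| = 149 Ω, ∠Z = −∠Y = 6.71°
cos φ = cos(6.71°) = 0.993

0.993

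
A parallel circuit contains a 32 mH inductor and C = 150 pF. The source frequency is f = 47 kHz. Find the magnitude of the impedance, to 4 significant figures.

ω = 2πf = 295300 rad/s
X_L = ωL = 9450 Ω
X_C = 1/(ωC) = 22580 Ω
Parallel: admittances add. Y = 1/(jωL) + jωC
Y = (0 − j6.152e-05) S
|Y| = 6.152e-05 S → |Z| = 1/|Y| = 16250 Ω, ∠Z = −∠Y = 90.00°

16250 Ω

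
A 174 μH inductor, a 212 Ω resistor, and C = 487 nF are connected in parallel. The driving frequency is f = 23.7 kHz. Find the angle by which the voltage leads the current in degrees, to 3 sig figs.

ω = 2πf = 148900 rad/s
X_L = ωL = 25.9 Ω
X_C = 1/(ωC) = 13.8 Ω
Parallel: admittances add. Y = 1/R + 1/(jωL) + jωC
Y = (0.00472 + j0.0339) S
|Y| = 0.0343 S → |Z| = 1/|Y| = 29.2 Ω, ∠Z = −∠Y = -82.1°

-82.1°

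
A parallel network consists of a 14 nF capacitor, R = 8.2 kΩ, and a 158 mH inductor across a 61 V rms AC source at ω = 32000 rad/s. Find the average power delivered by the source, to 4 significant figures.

453.8 mW

X_L = ωL = 5056 Ω
X_C = 1/(ωC) = 2232 Ω
Parallel: admittances add. Y = 1/R + 1/(jωL) + jωC
Y = (0.0001220 + j0.0002502) S
|Y| = 0.0002784 S → |Z| = 1/|Y| = 3593 Ω, ∠Z = −∠Y = -64.02°
I = V/|Z| = 16.98 mA
P = VI cos φ = 61 × 0.01698 × cos(-64.02°) = 453.8 mW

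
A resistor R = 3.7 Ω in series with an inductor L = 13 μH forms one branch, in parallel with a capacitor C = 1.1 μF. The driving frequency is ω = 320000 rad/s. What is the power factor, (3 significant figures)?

X_L = ωL = 4.16 Ω
X_C = 1/(ωC) = 2.84 Ω
Branch 1 (R+jX_L): Z₁ = 3.70 + j4.16 Ω, |Z₁| = 5.57 Ω
Branch 2 (−jX_C): Z₂ = −j2.84 Ω
Parallel: Z = Z₁Z₂/(Z₁+Z₂), |Z| = 4.03 Ω, ∠Z = -61.3°
cos φ = cos(-61.3°) = 0.481

0.481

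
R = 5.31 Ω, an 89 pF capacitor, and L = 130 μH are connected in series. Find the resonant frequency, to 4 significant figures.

ω₀ = 1/√(LC) = 1/√(0.00013 × 8.9e-11) = 9.297e+06 rad/s
f₀ = ω₀/(2π) = 1.480 MHz

1.480 MHz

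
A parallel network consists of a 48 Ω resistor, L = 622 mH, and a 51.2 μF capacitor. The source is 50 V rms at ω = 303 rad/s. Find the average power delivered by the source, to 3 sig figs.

52.1 W

X_L = ωL = 188 Ω
X_C = 1/(ωC) = 64.5 Ω
Parallel: admittances add. Y = 1/R + 1/(jωL) + jωC
Y = (0.0208 + j0.0102) S
|Y| = 0.0232 S → |Z| = 1/|Y| = 43.1 Ω, ∠Z = −∠Y = -26.1°
I = V/|Z| = 1.16 A
P = VI cos φ = 50 × 1.16 × cos(-26.1°) = 52.1 W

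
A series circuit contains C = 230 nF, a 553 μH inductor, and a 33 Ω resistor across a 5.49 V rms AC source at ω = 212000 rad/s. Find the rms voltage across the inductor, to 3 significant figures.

6.30 V

X_L = ωL = 117 Ω
X_C = 1/(ωC) = 20.5 Ω
Net reactance X = X_L − X_C = 96.7 Ω
Z = 33.0 + j96.7 Ω
|Z| = √(33.0² + 96.7²) = 102 Ω
I = V/|Z| = 53.7 mA
V_L = I·|Z_L| = 0.0537 × 117 = 6.30 V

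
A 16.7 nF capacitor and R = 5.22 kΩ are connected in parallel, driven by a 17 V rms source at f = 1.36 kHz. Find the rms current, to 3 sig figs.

ω = 2πf = 8545 rad/s
X_C = 1/(ωC) = 7010 Ω
Parallel: admittances add. Y = 1/R + jωC
Y = (0.000192 + j0.000143) S
|Y| = 0.000239 S → |Z| = 1/|Y| = 4190 Ω, ∠Z = −∠Y = -36.7°
I = V/|Z| = 17/4190 = 4.06 mA

4.06 mA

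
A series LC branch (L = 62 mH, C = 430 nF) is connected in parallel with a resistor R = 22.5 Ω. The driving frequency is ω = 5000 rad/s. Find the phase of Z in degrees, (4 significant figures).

X_L = ωL = 310.0 Ω
X_C = 1/(ωC) = 465.1 Ω
Branch 1: Z₁ = R = 22.50 Ω
Branch 2 (series LC): Z₂ = j(X_L − X_C) = −j155.1 Ω
Parallel: Z = Z₁Z₂/(Z₁+Z₂), |Z| = 22.27 Ω, ∠Z = -8.253°

-8.253°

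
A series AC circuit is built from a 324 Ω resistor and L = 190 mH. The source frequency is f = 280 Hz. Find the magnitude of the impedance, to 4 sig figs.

465.5 Ω

ω = 2πf = 1759 rad/s
X_L = ωL = 334.3 Ω
Z = 324.0 + j334.3 Ω
|Z| = √(324.0² + 334.3²) = 465.5 Ω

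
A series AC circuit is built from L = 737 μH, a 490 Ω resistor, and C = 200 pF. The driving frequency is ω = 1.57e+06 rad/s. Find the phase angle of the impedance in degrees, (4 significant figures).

-76.41°

X_L = ωL = 1157 Ω
X_C = 1/(ωC) = 3185 Ω
Net reactance X = X_L − X_C = -2028 Ω
Z = 490.0 − j2028 Ω
|Z| = √(490.0² + 2028²) = 2086 Ω
∠Z = arctan(-2028/490.0) = -76.41°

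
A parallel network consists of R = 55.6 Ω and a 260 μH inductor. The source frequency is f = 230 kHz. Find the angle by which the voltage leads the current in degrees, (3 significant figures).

ω = 2πf = 1.445e+06 rad/s
X_L = ωL = 376 Ω
Parallel: admittances add. Y = 1/R + 1/(jωL)
Y = (0.0180 − j0.00266) S
|Y| = 0.0182 S → |Z| = 1/|Y| = 55.0 Ω, ∠Z = −∠Y = 8.42°

8.42°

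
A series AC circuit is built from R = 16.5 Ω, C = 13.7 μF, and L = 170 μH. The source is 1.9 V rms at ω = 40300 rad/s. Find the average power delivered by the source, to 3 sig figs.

200 mW

X_L = ωL = 6.85 Ω
X_C = 1/(ωC) = 1.81 Ω
Net reactance X = X_L − X_C = 5.04 Ω
Z = 16.5 + j5.04 Ω
|Z| = √(16.5² + 5.04²) = 17.3 Ω
∠Z = arctan(5.04/16.5) = 17.0°
I = V/|Z| = 110 mA
P = VI cos φ = 1.9 × 0.110 × cos(17.0°) = 200 mW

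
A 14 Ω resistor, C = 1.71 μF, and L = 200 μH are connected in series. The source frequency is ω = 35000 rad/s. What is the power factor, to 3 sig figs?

0.822

X_L = ωL = 7.00 Ω
X_C = 1/(ωC) = 16.7 Ω
Net reactance X = X_L − X_C = -9.71 Ω
Z = 14.0 − j9.71 Ω
|Z| = √(14.0² + 9.71²) = 17.0 Ω
∠Z = arctan(-9.71/14.0) = -34.7°
cos φ = cos(-34.7°) = 0.822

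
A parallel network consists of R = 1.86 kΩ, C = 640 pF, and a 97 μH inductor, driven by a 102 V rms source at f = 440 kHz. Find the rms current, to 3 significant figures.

207 mA

ω = 2πf = 2.765e+06 rad/s
X_L = ωL = 268 Ω
X_C = 1/(ωC) = 565 Ω
Parallel: admittances add. Y = 1/R + 1/(jωL) + jωC
Y = (0.000538 − j0.00196) S
|Y| = 0.00203 S → |Z| = 1/|Y| = 492 Ω, ∠Z = −∠Y = 74.7°
I = V/|Z| = 102/492 = 207 mA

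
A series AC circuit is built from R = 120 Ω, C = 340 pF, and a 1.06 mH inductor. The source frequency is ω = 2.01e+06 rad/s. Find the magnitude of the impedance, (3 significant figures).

678 Ω

X_L = ωL = 2130 Ω
X_C = 1/(ωC) = 1460 Ω
Net reactance X = X_L − X_C = 667 Ω
Z = 120 + j667 Ω
|Z| = √(120² + 667²) = 678 Ω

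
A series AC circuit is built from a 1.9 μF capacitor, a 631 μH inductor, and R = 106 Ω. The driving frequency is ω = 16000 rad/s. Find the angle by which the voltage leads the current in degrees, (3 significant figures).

X_L = ωL = 10.1 Ω
X_C = 1/(ωC) = 32.9 Ω
Net reactance X = X_L − X_C = -22.8 Ω
Z = 106 − j22.8 Ω
|Z| = √(106² + 22.8²) = 108 Ω
∠Z = arctan(-22.8/106) = -12.1°

-12.1°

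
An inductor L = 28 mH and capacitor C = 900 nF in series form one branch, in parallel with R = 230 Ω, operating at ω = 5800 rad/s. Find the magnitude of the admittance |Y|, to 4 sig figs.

X_L = ωL = 162.4 Ω
X_C = 1/(ωC) = 191.6 Ω
Branch 1: Z₁ = R = 230.0 Ω
Branch 2 (series LC): Z₂ = j(X_L − X_C) = −j29.17 Ω
Parallel: Z = Z₁Z₂/(Z₁+Z₂), |Z| = 28.94 Ω, ∠Z = -82.77°
|Y| = 1/|Z| = 34.56 mS

34.56 mS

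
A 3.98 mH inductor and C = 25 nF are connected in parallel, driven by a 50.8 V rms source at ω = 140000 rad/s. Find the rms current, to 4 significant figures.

86.63 mA

X_L = ωL = 557.2 Ω
X_C = 1/(ωC) = 285.7 Ω
Parallel: admittances add. Y = 1/(jωL) + jωC
Y = (0 + j0.001705) S
|Y| = 0.001705 S → |Z| = 1/|Y| = 586.4 Ω, ∠Z = −∠Y = -90.00°
I = V/|Z| = 50.8/586.4 = 86.63 mA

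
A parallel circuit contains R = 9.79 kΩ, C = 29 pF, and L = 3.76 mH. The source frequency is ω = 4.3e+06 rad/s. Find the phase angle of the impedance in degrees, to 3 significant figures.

X_L = ωL = 16200 Ω
X_C = 1/(ωC) = 8020 Ω
Parallel: admittances add. Y = 1/R + 1/(jωL) + jωC
Y = (0.000102 + j6.28e-05) S
|Y| = 0.000120 S → |Z| = 1/|Y| = 8340 Ω, ∠Z = −∠Y = -31.6°

-31.6°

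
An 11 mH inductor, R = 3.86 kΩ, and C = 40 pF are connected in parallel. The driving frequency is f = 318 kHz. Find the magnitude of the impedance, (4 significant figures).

3826 Ω

ω = 2πf = 1.998e+06 rad/s
X_L = ωL = 21980 Ω
X_C = 1/(ωC) = 12510 Ω
Parallel: admittances add. Y = 1/R + 1/(jωL) + jωC
Y = (0.0002591 + j3.442e-05) S
|Y| = 0.0002613 S → |Z| = 1/|Y| = 3826 Ω, ∠Z = −∠Y = -7.569°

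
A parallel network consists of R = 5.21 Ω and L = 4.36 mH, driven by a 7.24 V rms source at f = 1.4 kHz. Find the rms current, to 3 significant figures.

1.40 A

ω = 2πf = 8796 rad/s
X_L = ωL = 38.4 Ω
Parallel: admittances add. Y = 1/R + 1/(jωL)
Y = (0.192 − j0.0261) S
|Y| = 0.194 S → |Z| = 1/|Y| = 5.16 Ω, ∠Z = −∠Y = 7.74°
I = V/|Z| = 7.24/5.16 = 1.40 A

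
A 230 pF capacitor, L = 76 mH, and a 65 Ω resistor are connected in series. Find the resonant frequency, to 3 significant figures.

38.1 kHz

ω₀ = 1/√(LC) = 1/√(0.076 × 2.3e-10) = 239200 rad/s
f₀ = ω₀/(2π) = 38.1 kHz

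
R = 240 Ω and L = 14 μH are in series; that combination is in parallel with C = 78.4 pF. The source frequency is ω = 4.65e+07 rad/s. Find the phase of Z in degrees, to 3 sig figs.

X_L = ωL = 651 Ω
X_C = 1/(ωC) = 274 Ω
Branch 1 (R+jX_L): Z₁ = 240 + j651 Ω, |Z₁| = 694 Ω
Branch 2 (−jX_C): Z₂ = −j274 Ω
Parallel: Z = Z₁Z₂/(Z₁+Z₂), |Z| = 426 Ω, ∠Z = -77.7°

-77.7°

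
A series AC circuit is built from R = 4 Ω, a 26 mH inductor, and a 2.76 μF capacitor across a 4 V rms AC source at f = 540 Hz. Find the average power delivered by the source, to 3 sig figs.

177 mW

ω = 2πf = 3393 rad/s
X_L = ωL = 88.2 Ω
X_C = 1/(ωC) = 107 Ω
Net reactance X = X_L − X_C = -18.6 Ω
Z = 4.00 − j18.6 Ω
|Z| = √(4.00² + 18.6²) = 19.0 Ω
∠Z = arctan(-18.6/4.00) = -77.8°
I = V/|Z| = 211 mA
P = VI cos φ = 4 × 0.211 × cos(-77.8°) = 177 mW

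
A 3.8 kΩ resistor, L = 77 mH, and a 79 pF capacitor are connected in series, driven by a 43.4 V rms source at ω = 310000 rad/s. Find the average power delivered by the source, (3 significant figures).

X_L = ωL = 23900 Ω
X_C = 1/(ωC) = 40800 Ω
Net reactance X = X_L − X_C = -17000 Ω
Z = 3800 − j17000 Ω
|Z| = √(3800² + 17000²) = 17400 Ω
∠Z = arctan(-17000/3800) = -77.4°
I = V/|Z| = 2.50 mA
P = VI cos φ = 43.4 × 0.00250 × cos(-77.4°) = 23.7 mW

23.7 mW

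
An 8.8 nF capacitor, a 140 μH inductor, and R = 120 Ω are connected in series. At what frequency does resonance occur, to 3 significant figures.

143 kHz

ω₀ = 1/√(LC) = 1/√(0.00014 × 8.8e-09) = 900900 rad/s
f₀ = ω₀/(2π) = 143 kHz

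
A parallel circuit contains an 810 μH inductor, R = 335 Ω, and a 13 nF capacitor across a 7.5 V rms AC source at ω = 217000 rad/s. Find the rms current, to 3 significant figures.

31.0 mA

X_L = ωL = 176 Ω
X_C = 1/(ωC) = 354 Ω
Parallel: admittances add. Y = 1/R + 1/(jωL) + jωC
Y = (0.00299 − j0.00287) S
|Y| = 0.00414 S → |Z| = 1/|Y| = 242 Ω, ∠Z = −∠Y = 43.9°
I = V/|Z| = 7.5/242 = 31.0 mA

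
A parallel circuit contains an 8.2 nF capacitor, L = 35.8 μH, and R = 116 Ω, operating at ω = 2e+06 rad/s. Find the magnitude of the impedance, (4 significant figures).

X_L = ωL = 71.60 Ω
X_C = 1/(ωC) = 60.98 Ω
Parallel: admittances add. Y = 1/R + 1/(jωL) + jωC
Y = (0.008621 + j0.002434) S
|Y| = 0.008958 S → |Z| = 1/|Y| = 111.6 Ω, ∠Z = −∠Y = -15.76°

111.6 Ω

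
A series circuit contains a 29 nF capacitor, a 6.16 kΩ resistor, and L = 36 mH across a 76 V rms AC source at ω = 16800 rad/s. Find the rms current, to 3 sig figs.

X_L = ωL = 605 Ω
X_C = 1/(ωC) = 2050 Ω
Net reactance X = X_L − X_C = -1450 Ω
Z = 6160 − j1450 Ω
|Z| = √(6160² + 1450²) = 6330 Ω
I = V/|Z| = 76/6330 = 12.0 mA

12.0 mA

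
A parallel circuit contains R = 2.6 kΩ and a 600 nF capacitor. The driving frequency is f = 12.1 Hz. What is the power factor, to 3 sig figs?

0.993

ω = 2πf = 76.03 rad/s
X_C = 1/(ωC) = 21900 Ω
Parallel: admittances add. Y = 1/R + jωC
Y = (0.000385 + j4.56e-05) S
|Y| = 0.000387 S → |Z| = 1/|Y| = 2580 Ω, ∠Z = −∠Y = -6.76°
cos φ = cos(-6.76°) = 0.993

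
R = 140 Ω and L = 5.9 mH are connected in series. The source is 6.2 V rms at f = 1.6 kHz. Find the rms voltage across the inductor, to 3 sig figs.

ω = 2πf = 10050 rad/s
X_L = ωL = 59.3 Ω
Z = 140 + j59.3 Ω
|Z| = √(140² + 59.3²) = 152 Ω
I = V/|Z| = 40.8 mA
V_L = I·|Z_L| = 0.0408 × 59.3 = 2.42 V

2.42 V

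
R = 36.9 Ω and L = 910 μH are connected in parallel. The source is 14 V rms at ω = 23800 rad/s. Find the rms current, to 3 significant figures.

X_L = ωL = 21.7 Ω
Parallel: admittances add. Y = 1/R + 1/(jωL)
Y = (0.0271 − j0.0462) S
|Y| = 0.0535 S → |Z| = 1/|Y| = 18.7 Ω, ∠Z = −∠Y = 59.6°
I = V/|Z| = 14/18.7 = 750 mA

750 mA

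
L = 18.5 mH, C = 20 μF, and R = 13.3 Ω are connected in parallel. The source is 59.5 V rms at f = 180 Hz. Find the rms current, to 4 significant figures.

4.718 A

ω = 2πf = 1131 rad/s
X_L = ωL = 20.92 Ω
X_C = 1/(ωC) = 44.21 Ω
Parallel: admittances add. Y = 1/R + 1/(jωL) + jωC
Y = (0.07519 − j0.02517) S
|Y| = 0.07929 S → |Z| = 1/|Y| = 12.61 Ω, ∠Z = −∠Y = 18.51°
I = V/|Z| = 59.5/12.61 = 4.718 A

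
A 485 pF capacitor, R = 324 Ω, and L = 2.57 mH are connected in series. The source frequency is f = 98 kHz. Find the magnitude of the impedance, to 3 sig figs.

ω = 2πf = 615800 rad/s
X_L = ωL = 1580 Ω
X_C = 1/(ωC) = 3350 Ω
Net reactance X = X_L − X_C = -1770 Ω
Z = 324 − j1770 Ω
|Z| = √(324² + 1770²) = 1800 Ω

1800 Ω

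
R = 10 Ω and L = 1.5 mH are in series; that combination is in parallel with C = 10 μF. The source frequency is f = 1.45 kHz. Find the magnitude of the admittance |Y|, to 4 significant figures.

55.71 mS

ω = 2πf = 9111 rad/s
X_L = ωL = 13.67 Ω
X_C = 1/(ωC) = 10.98 Ω
Branch 1 (R+jX_L): Z₁ = 10.00 + j13.67 Ω, |Z₁| = 16.93 Ω
Branch 2 (−jX_C): Z₂ = −j10.98 Ω
Parallel: Z = Z₁Z₂/(Z₁+Z₂), |Z| = 17.95 Ω, ∠Z = -51.25°
|Y| = 1/|Z| = 55.71 mS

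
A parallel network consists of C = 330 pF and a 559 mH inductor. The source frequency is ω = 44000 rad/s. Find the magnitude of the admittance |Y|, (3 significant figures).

26.1 μS

X_L = ωL = 24600 Ω
X_C = 1/(ωC) = 68900 Ω
Parallel: admittances add. Y = 1/(jωL) + jωC
Y = (0 − j2.61e-05) S
|Y| = 2.61e-05 S → |Z| = 1/|Y| = 38300 Ω, ∠Z = −∠Y = 90.0°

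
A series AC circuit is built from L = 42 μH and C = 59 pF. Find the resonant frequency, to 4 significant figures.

3.197 MHz

ω₀ = 1/√(LC) = 1/√(4.2e-05 × 5.9e-11) = 2.009e+07 rad/s
f₀ = ω₀/(2π) = 3.197 MHz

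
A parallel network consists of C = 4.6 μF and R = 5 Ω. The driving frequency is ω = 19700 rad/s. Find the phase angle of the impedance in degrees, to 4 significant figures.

-24.38°

X_C = 1/(ωC) = 11.04 Ω
Parallel: admittances add. Y = 1/R + jωC
Y = (0.2000 + j0.09062) S
|Y| = 0.2196 S → |Z| = 1/|Y| = 4.554 Ω, ∠Z = −∠Y = -24.38°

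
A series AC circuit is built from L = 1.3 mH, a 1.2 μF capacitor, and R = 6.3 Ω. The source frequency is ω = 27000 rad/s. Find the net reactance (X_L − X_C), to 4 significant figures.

4.236 Ω

X_L = ωL = 35.10 Ω
X_C = 1/(ωC) = 30.86 Ω
X = 35.10 − 30.86 = 4.236 Ω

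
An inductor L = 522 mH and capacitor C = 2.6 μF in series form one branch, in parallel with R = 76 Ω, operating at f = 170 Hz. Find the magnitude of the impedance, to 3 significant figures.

ω = 2πf = 1068 rad/s
X_L = ωL = 558 Ω
X_C = 1/(ωC) = 360 Ω
Branch 1: Z₁ = R = 76.0 Ω
Branch 2 (series LC): Z₂ = j(X_L − X_C) = j197 Ω
Parallel: Z = Z₁Z₂/(Z₁+Z₂), |Z| = 70.9 Ω, ∠Z = 21.0°

70.9 Ω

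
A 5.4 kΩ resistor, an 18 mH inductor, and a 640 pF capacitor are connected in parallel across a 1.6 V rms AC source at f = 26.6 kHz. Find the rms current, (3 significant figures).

ω = 2πf = 167100 rad/s
X_L = ωL = 3010 Ω
X_C = 1/(ωC) = 9350 Ω
Parallel: admittances add. Y = 1/R + 1/(jωL) + jωC
Y = (0.000185 − j0.000225) S
|Y| = 0.000292 S → |Z| = 1/|Y| = 3430 Ω, ∠Z = −∠Y = 50.6°
I = V/|Z| = 1.6/3430 = 467 μA

467 μA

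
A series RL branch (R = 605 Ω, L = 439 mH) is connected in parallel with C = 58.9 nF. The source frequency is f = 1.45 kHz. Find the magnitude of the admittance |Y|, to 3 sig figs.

ω = 2πf = 9111 rad/s
X_L = ωL = 4000 Ω
X_C = 1/(ωC) = 1860 Ω
Branch 1 (R+jX_L): Z₁ = 605 + j4000 Ω, |Z₁| = 4050 Ω
Branch 2 (−jX_C): Z₂ = −j1860 Ω
Parallel: Z = Z₁Z₂/(Z₁+Z₂), |Z| = 3400 Ω, ∠Z = -82.8°
|Y| = 1/|Z| = 295 μS

295 μS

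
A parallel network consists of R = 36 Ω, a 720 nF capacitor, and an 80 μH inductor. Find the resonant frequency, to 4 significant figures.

20.97 kHz

ω₀ = 1/√(LC) = 1/√(8e-05 × 7.2e-07) = 131800 rad/s
f₀ = ω₀/(2π) = 20.97 kHz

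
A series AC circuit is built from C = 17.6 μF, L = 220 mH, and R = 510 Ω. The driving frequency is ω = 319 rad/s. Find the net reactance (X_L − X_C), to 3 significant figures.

-108 Ω

X_L = ωL = 70.2 Ω
X_C = 1/(ωC) = 178 Ω
X = 70.2 − 178 = -108 Ω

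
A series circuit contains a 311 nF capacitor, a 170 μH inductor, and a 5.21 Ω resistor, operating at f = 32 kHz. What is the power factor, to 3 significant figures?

ω = 2πf = 201100 rad/s
X_L = ωL = 34.2 Ω
X_C = 1/(ωC) = 16.0 Ω
Net reactance X = X_L − X_C = 18.2 Ω
Z = 5.21 + j18.2 Ω
|Z| = √(5.21² + 18.2²) = 18.9 Ω
∠Z = arctan(18.2/5.21) = 74.0°
cos φ = cos(74.0°) = 0.275

0.275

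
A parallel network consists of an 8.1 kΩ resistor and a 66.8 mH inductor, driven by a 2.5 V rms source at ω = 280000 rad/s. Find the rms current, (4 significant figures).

X_L = ωL = 18700 Ω
Parallel: admittances add. Y = 1/R + 1/(jωL)
Y = (0.0001235 − j5.346e-05) S
|Y| = 0.0001345 S → |Z| = 1/|Y| = 7433 Ω, ∠Z = −∠Y = 23.42°
I = V/|Z| = 2.5/7433 = 336.3 μA

336.3 μA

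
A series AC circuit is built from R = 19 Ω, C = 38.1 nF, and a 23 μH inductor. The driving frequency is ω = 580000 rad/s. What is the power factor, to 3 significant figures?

0.512

X_L = ωL = 13.3 Ω
X_C = 1/(ωC) = 45.3 Ω
Net reactance X = X_L − X_C = -31.9 Ω
Z = 19.0 − j31.9 Ω
|Z| = √(19.0² + 31.9²) = 37.1 Ω
∠Z = arctan(-31.9/19.0) = -59.2°
cos φ = cos(-59.2°) = 0.512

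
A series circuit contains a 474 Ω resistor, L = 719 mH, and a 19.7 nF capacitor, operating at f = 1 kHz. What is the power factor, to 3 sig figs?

0.132

ω = 2πf = 6283 rad/s
X_L = ωL = 4520 Ω
X_C = 1/(ωC) = 8080 Ω
Net reactance X = X_L − X_C = -3560 Ω
Z = 474 − j3560 Ω
|Z| = √(474² + 3560²) = 3590 Ω
∠Z = arctan(-3560/474) = -82.4°
cos φ = cos(-82.4°) = 0.132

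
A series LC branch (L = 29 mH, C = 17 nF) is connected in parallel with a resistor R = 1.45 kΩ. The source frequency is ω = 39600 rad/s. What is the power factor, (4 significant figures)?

0.2264

X_L = ωL = 1148 Ω
X_C = 1/(ωC) = 1485 Ω
Branch 1: Z₁ = R = 1450 Ω
Branch 2 (series LC): Z₂ = j(X_L − X_C) = −j337.0 Ω
Parallel: Z = Z₁Z₂/(Z₁+Z₂), |Z| = 328.3 Ω, ∠Z = -76.91°
cos φ = cos(-76.91°) = 0.2264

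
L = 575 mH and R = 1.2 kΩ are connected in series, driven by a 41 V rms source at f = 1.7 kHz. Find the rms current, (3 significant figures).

ω = 2πf = 10680 rad/s
X_L = ωL = 6140 Ω
Z = 1200 + j6140 Ω
|Z| = √(1200² + 6140²) = 6260 Ω
I = V/|Z| = 41/6260 = 6.55 mA

6.55 mA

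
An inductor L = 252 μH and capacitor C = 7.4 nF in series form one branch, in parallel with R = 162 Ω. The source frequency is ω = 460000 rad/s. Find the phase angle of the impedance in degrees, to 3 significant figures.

-42.3°

X_L = ωL = 116 Ω
X_C = 1/(ωC) = 294 Ω
Branch 1: Z₁ = R = 162 Ω
Branch 2 (series LC): Z₂ = j(X_L − X_C) = −j178 Ω
Parallel: Z = Z₁Z₂/(Z₁+Z₂), |Z| = 120 Ω, ∠Z = -42.3°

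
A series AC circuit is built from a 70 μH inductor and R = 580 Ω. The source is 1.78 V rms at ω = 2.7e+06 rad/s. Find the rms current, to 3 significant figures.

2.92 mA

X_L = ωL = 189 Ω
Z = 580 + j189 Ω
|Z| = √(580² + 189²) = 610 Ω
I = V/|Z| = 1.78/610 = 2.92 mA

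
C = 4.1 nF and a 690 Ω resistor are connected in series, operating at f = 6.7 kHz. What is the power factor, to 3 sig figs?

0.118

ω = 2πf = 42100 rad/s
X_C = 1/(ωC) = 5790 Ω
Z = 690 − j5790 Ω
|Z| = √(690² + 5790²) = 5830 Ω
∠Z = arctan(-5790/690) = -83.2°
cos φ = cos(-83.2°) = 0.118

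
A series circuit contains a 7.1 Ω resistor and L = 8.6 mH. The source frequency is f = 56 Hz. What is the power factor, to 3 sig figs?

ω = 2πf = 351.9 rad/s
X_L = ωL = 3.03 Ω
Z = 7.10 + j3.03 Ω
|Z| = √(7.10² + 3.03²) = 7.72 Ω
∠Z = arctan(3.03/7.10) = 23.1°
cos φ = cos(23.1°) = 0.920

0.920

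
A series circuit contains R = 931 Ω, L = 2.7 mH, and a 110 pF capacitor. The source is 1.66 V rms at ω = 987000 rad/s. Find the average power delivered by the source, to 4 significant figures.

X_L = ωL = 2665 Ω
X_C = 1/(ωC) = 9211 Ω
Net reactance X = X_L − X_C = -6546 Ω
Z = 931.0 − j6546 Ω
|Z| = √(931.0² + 6546²) = 6612 Ω
∠Z = arctan(-6546/931.0) = -81.91°
I = V/|Z| = 251.1 μA
P = VI cos φ = 1.66 × 0.0002511 × cos(-81.91°) = 58.69 μW

58.69 μW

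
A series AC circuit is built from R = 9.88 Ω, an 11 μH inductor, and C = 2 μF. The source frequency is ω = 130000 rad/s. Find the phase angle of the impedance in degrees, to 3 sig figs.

X_L = ωL = 1.43 Ω
X_C = 1/(ωC) = 3.85 Ω
Net reactance X = X_L − X_C = -2.42 Ω
Z = 9.88 − j2.42 Ω
|Z| = √(9.88² + 2.42²) = 10.2 Ω
∠Z = arctan(-2.42/9.88) = -13.7°

-13.7°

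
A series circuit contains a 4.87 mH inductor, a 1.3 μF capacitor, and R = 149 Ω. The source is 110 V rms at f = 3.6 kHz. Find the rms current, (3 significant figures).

657 mA

ω = 2πf = 22620 rad/s
X_L = ωL = 110 Ω
X_C = 1/(ωC) = 34.0 Ω
Net reactance X = X_L − X_C = 76.1 Ω
Z = 149 + j76.1 Ω
|Z| = √(149² + 76.1²) = 167 Ω
I = V/|Z| = 110/167 = 657 mA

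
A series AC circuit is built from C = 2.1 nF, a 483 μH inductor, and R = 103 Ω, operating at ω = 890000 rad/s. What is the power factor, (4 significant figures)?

X_L = ωL = 429.9 Ω
X_C = 1/(ωC) = 535.0 Ω
Net reactance X = X_L − X_C = -105.2 Ω
Z = 103.0 − j105.2 Ω
|Z| = √(103.0² + 105.2²) = 147.2 Ω
∠Z = arctan(-105.2/103.0) = -45.60°
cos φ = cos(-45.60°) = 0.6997

0.6997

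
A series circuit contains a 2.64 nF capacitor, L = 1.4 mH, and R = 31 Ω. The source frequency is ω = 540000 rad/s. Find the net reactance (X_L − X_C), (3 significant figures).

X_L = ωL = 756 Ω
X_C = 1/(ωC) = 701 Ω
X = 756 − 701 = 54.5 Ω

54.5 Ω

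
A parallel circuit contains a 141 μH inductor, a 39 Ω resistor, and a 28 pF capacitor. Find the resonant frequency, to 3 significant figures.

2.53 MHz

ω₀ = 1/√(LC) = 1/√(0.000141 × 2.8e-11) = 1.592e+07 rad/s
f₀ = ω₀/(2π) = 2.53 MHz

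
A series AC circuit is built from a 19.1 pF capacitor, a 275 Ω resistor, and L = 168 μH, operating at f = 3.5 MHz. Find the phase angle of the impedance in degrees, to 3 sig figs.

ω = 2πf = 2.199e+07 rad/s
X_L = ωL = 3690 Ω
X_C = 1/(ωC) = 2380 Ω
Net reactance X = X_L − X_C = 1310 Ω
Z = 275 + j1310 Ω
|Z| = √(275² + 1310²) = 1340 Ω
∠Z = arctan(1310/275) = 78.2°

78.2°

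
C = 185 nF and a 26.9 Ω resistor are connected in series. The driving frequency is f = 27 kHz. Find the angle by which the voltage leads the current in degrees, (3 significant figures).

-49.8°

ω = 2πf = 169600 rad/s
X_C = 1/(ωC) = 31.9 Ω
Z = 26.9 − j31.9 Ω
|Z| = √(26.9² + 31.9²) = 41.7 Ω
∠Z = arctan(-31.9/26.9) = -49.8°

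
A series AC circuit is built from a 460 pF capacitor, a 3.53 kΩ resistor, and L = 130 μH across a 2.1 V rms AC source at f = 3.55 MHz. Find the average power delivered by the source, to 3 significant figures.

ω = 2πf = 2.231e+07 rad/s
X_L = ωL = 2900 Ω
X_C = 1/(ωC) = 97.5 Ω
Net reactance X = X_L − X_C = 2800 Ω
Z = 3530 + j2800 Ω
|Z| = √(3530² + 2800²) = 4510 Ω
∠Z = arctan(2800/3530) = 38.4°
I = V/|Z| = 466 μA
P = VI cos φ = 2.1 × 0.000466 × cos(38.4°) = 766 μW

766 μW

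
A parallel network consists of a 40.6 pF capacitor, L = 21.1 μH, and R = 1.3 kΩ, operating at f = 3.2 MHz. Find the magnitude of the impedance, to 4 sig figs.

ω = 2πf = 2.011e+07 rad/s
X_L = ωL = 424.2 Ω
X_C = 1/(ωC) = 1225 Ω
Parallel: admittances add. Y = 1/R + 1/(jωL) + jωC
Y = (0.0007692 − j0.001541) S
|Y| = 0.001722 S → |Z| = 1/|Y| = 580.7 Ω, ∠Z = −∠Y = 63.47°

580.7 Ω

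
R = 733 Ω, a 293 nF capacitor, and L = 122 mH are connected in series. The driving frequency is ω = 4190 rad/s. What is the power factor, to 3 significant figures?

X_L = ωL = 511 Ω
X_C = 1/(ωC) = 815 Ω
Net reactance X = X_L − X_C = -303 Ω
Z = 733 − j303 Ω
|Z| = √(733² + 303²) = 793 Ω
∠Z = arctan(-303/733) = -22.5°
cos φ = cos(-22.5°) = 0.924

0.924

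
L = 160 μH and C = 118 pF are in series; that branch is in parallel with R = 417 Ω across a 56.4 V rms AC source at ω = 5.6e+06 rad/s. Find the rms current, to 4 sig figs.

X_L = ωL = 896.0 Ω
X_C = 1/(ωC) = 1513 Ω
Branch 1: Z₁ = R = 417.0 Ω
Branch 2 (series LC): Z₂ = j(X_L − X_C) = −j617.3 Ω
Parallel: Z = Z₁Z₂/(Z₁+Z₂), |Z| = 345.5 Ω, ∠Z = -34.04°
I = V/|Z| = 56.4/345.5 = 163.2 mA

163.2 mA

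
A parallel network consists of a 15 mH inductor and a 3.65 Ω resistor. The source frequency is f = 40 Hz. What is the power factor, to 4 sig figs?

ω = 2πf = 251.3 rad/s
X_L = ωL = 3.770 Ω
Parallel: admittances add. Y = 1/R + 1/(jωL)
Y = (0.2740 − j0.2653) S
|Y| = 0.3813 S → |Z| = 1/|Y| = 2.622 Ω, ∠Z = −∠Y = 44.07°
cos φ = cos(44.07°) = 0.7184

0.7184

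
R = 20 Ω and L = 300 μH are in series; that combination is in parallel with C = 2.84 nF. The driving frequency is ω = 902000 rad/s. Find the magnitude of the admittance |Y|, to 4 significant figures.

X_L = ωL = 270.6 Ω
X_C = 1/(ωC) = 390.4 Ω
Branch 1 (R+jX_L): Z₁ = 20.00 + j270.6 Ω, |Z₁| = 271.3 Ω
Branch 2 (−jX_C): Z₂ = −j390.4 Ω
Parallel: Z = Z₁Z₂/(Z₁+Z₂), |Z| = 872.3 Ω, ∠Z = 76.29°
|Y| = 1/|Z| = 1.146 mS

1.146 mS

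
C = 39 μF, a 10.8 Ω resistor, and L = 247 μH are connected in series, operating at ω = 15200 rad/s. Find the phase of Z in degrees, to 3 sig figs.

X_L = ωL = 3.75 Ω
X_C = 1/(ωC) = 1.69 Ω
Net reactance X = X_L − X_C = 2.07 Ω
Z = 10.8 + j2.07 Ω
|Z| = √(10.8² + 2.07²) = 11.0 Ω
∠Z = arctan(2.07/10.8) = 10.8°

10.8°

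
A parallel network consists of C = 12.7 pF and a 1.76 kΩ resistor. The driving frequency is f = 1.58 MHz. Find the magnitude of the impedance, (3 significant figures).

ω = 2πf = 9.927e+06 rad/s
X_C = 1/(ωC) = 7930 Ω
Parallel: admittances add. Y = 1/R + jωC
Y = (0.000568 + j0.000126) S
|Y| = 0.000582 S → |Z| = 1/|Y| = 1720 Ω, ∠Z = −∠Y = -12.5°

1720 Ω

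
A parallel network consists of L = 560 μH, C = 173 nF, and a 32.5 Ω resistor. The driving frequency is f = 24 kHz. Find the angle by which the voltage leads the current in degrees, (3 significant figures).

-24.8°

ω = 2πf = 150800 rad/s
X_L = ωL = 84.4 Ω
X_C = 1/(ωC) = 38.3 Ω
Parallel: admittances add. Y = 1/R + 1/(jωL) + jωC
Y = (0.0308 + j0.0142) S
|Y| = 0.0339 S → |Z| = 1/|Y| = 29.5 Ω, ∠Z = −∠Y = -24.8°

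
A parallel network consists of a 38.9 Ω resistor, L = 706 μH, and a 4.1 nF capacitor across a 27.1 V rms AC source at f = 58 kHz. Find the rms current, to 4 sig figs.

699.7 mA

ω = 2πf = 364400 rad/s
X_L = ωL = 257.3 Ω
X_C = 1/(ωC) = 669.3 Ω
Parallel: admittances add. Y = 1/R + 1/(jωL) + jωC
Y = (0.02571 − j0.002393) S
|Y| = 0.02582 S → |Z| = 1/|Y| = 38.73 Ω, ∠Z = −∠Y = 5.317°
I = V/|Z| = 27.1/38.73 = 699.7 mA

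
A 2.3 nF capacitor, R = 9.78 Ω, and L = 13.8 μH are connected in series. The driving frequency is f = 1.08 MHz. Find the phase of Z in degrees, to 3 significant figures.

71.7°

ω = 2πf = 6.786e+06 rad/s
X_L = ωL = 93.6 Ω
X_C = 1/(ωC) = 64.1 Ω
Net reactance X = X_L − X_C = 29.6 Ω
Z = 9.78 + j29.6 Ω
|Z| = √(9.78² + 29.6²) = 31.1 Ω
∠Z = arctan(29.6/9.78) = 71.7°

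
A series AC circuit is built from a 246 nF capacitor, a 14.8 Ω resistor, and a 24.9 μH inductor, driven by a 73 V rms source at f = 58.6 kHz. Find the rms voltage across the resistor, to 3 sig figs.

72.4 V

ω = 2πf = 368200 rad/s
X_L = ωL = 9.17 Ω
X_C = 1/(ωC) = 11.0 Ω
Net reactance X = X_L − X_C = -1.87 Ω
Z = 14.8 − j1.87 Ω
|Z| = √(14.8² + 1.87²) = 14.9 Ω
I = V/|Z| = 4.89 A
V_R = I·|Z_R| = 4.89 × 14.8 = 72.4 V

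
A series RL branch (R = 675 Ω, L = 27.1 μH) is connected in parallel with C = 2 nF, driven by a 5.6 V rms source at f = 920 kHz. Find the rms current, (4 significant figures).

63.41 mA

ω = 2πf = 5.781e+06 rad/s
X_L = ωL = 156.7 Ω
X_C = 1/(ωC) = 86.50 Ω
Branch 1 (R+jX_L): Z₁ = 675.0 + j156.7 Ω, |Z₁| = 692.9 Ω
Branch 2 (−jX_C): Z₂ = −j86.50 Ω
Parallel: Z = Z₁Z₂/(Z₁+Z₂), |Z| = 88.32 Ω, ∠Z = -82.87°
I = V/|Z| = 5.6/88.32 = 63.41 mA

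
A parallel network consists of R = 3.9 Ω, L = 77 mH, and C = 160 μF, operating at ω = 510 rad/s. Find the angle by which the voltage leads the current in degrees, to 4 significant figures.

X_L = ωL = 39.27 Ω
X_C = 1/(ωC) = 12.25 Ω
Parallel: admittances add. Y = 1/R + 1/(jωL) + jωC
Y = (0.2564 + j0.05614) S
|Y| = 0.2625 S → |Z| = 1/|Y| = 3.810 Ω, ∠Z = −∠Y = -12.35°

-12.35°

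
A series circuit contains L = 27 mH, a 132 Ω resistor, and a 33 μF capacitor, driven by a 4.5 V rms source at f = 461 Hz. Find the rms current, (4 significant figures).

30.33 mA

ω = 2πf = 2897 rad/s
X_L = ωL = 78.21 Ω
X_C = 1/(ωC) = 10.46 Ω
Net reactance X = X_L − X_C = 67.75 Ω
Z = 132.0 + j67.75 Ω
|Z| = √(132.0² + 67.75²) = 148.4 Ω
I = V/|Z| = 4.5/148.4 = 30.33 mA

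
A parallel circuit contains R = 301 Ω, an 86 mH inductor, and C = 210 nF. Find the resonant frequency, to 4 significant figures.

1.184 kHz

ω₀ = 1/√(LC) = 1/√(0.086 × 2.1e-07) = 7441 rad/s
f₀ = ω₀/(2π) = 1.184 kHz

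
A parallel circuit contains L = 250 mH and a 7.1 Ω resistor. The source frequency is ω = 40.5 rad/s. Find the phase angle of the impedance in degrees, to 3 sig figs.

X_L = ωL = 10.1 Ω
Parallel: admittances add. Y = 1/R + 1/(jωL)
Y = (0.141 − j0.0988) S
|Y| = 0.172 S → |Z| = 1/|Y| = 5.81 Ω, ∠Z = −∠Y = 35.0°

35.0°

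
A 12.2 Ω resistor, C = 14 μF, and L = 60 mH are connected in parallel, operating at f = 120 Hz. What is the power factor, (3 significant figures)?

0.990

ω = 2πf = 754.0 rad/s
X_L = ωL = 45.2 Ω
X_C = 1/(ωC) = 94.7 Ω
Parallel: admittances add. Y = 1/R + 1/(jωL) + jωC
Y = (0.0820 − j0.0115) S
|Y| = 0.0828 S → |Z| = 1/|Y| = 12.1 Ω, ∠Z = −∠Y = 8.02°
cos φ = cos(8.02°) = 0.990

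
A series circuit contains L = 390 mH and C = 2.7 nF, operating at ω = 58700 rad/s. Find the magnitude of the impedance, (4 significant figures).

X_L = ωL = 22890 Ω
X_C = 1/(ωC) = 6310 Ω
Net reactance X = X_L − X_C = 16580 Ω
Z = j16580 Ω
|Z| = √(0² + 16580²) = 16580 Ω

16580 Ω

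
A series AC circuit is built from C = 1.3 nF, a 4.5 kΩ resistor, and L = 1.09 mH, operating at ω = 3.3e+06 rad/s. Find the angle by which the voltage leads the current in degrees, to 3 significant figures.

X_L = ωL = 3600 Ω
X_C = 1/(ωC) = 233 Ω
Net reactance X = X_L − X_C = 3360 Ω
Z = 4500 + j3360 Ω
|Z| = √(4500² + 3360²) = 5620 Ω
∠Z = arctan(3360/4500) = 36.8°

36.8°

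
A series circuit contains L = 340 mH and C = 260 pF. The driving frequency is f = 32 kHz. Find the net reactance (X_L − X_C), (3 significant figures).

ω = 2πf = 201100 rad/s
X_L = ωL = 68400 Ω
X_C = 1/(ωC) = 19100 Ω
X = 68400 − 19100 = 49200 Ω

49200 Ω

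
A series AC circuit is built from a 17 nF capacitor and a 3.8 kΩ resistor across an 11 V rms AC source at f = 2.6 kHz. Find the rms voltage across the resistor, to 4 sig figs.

7.985 V

ω = 2πf = 16340 rad/s
X_C = 1/(ωC) = 3601 Ω
Z = 3800 − j3601 Ω
|Z| = √(3800² + 3601²) = 5235 Ω
I = V/|Z| = 2.101 mA
V_R = I·|Z_R| = 0.002101 × 3800 = 7.985 V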